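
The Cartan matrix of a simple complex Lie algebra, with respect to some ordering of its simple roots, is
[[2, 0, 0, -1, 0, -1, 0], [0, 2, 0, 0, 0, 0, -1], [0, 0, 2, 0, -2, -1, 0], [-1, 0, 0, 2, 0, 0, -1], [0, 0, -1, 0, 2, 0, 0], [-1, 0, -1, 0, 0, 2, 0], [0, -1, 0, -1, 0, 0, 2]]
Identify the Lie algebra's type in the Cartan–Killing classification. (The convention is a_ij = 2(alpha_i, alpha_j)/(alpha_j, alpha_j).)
B7

The matrix has rank 7 with 2's on the diagonal. Reading the off-diagonal entries as Dynkin edges (a single edge where a_ij = a_ji = -1; a double or triple edge where a_ij * a_ji = 2 or 3), the diagram is a chain of 7 nodes with a double edge at one end; the terminal node there is the unique short simple root (B_7). One simple-root ordering that puts it in standard form is (alpha_2, alpha_7, alpha_4, alpha_1, alpha_6, alpha_3, alpha_5). So the algebra is type B_7, i.e. so(15).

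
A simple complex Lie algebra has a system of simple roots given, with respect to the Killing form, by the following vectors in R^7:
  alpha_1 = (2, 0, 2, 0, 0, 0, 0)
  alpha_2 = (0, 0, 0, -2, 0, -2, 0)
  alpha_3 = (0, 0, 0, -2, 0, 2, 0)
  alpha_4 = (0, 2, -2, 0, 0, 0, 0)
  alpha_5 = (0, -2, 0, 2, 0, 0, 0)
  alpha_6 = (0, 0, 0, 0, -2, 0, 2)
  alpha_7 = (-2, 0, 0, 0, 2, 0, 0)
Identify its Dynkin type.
D7

Compute the Cartan integers a_ij = 2(alpha_i, alpha_j)/(alpha_j, alpha_j); the resulting 7x7 Cartan matrix is
[[2, 0, 0, -1, 0, 0, -1], [0, 2, 0, 0, -1, 0, 0], [0, 0, 2, 0, -1, 0, 0], [-1, 0, 0, 2, -1, 0, 0], [0, -1, -1, -1, 2, 0, 0], [0, 0, 0, 0, 0, 2, -1], [-1, 0, 0, 0, 0, -1, 2]].
All simple roots have the same length, so the diagram is simply laced. The associated Dynkin diagram is a chain of 5 nodes with a fork of two nodes at one end (D_7), so the type is D_7 (the algebra so(14)).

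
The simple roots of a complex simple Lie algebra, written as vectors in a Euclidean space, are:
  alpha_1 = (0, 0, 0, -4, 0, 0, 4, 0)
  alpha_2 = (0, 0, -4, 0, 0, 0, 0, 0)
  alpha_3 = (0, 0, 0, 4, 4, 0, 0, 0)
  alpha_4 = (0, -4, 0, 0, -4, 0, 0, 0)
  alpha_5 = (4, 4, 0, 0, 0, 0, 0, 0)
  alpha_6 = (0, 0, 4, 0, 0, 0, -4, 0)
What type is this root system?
type B_6

Compute the Cartan integers a_ij = 2(alpha_i, alpha_j)/(alpha_j, alpha_j); the resulting 6x6 Cartan matrix is
[[2, 0, -1, 0, 0, -1], [0, 2, 0, 0, 0, -1], [-1, 0, 2, -1, 0, 0], [0, 0, -1, 2, -1, 0], [0, 0, 0, -1, 2, 0], [-1, -2, 0, 0, 0, 2]].
The roots have two lengths (squared-length ratio 2:1); the short ones are alpha_{2}. The associated Dynkin diagram is a chain of 6 nodes with a double edge at one end; the terminal node there is the unique short simple root (B_6), so the type is B_6 (the algebra so(13)).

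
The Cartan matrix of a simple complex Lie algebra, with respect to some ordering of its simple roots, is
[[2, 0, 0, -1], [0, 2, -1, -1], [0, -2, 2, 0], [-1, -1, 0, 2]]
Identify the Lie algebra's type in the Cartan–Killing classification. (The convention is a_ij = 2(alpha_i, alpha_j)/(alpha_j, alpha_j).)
The matrix has rank 4 with 2's on the diagonal. Reading the off-diagonal entries as Dynkin edges (a single edge where a_ij = a_ji = -1; a double or triple edge where a_ij * a_ji = 2 or 3), the diagram is a chain of 4 nodes with a double edge at one end; the terminal node there is the unique long simple root (C_4). One simple-root ordering that puts it in standard form is (alpha_1, alpha_4, alpha_2, alpha_3). So the algebra is type C_4, i.e. sp(8).

C_4 (sp(8))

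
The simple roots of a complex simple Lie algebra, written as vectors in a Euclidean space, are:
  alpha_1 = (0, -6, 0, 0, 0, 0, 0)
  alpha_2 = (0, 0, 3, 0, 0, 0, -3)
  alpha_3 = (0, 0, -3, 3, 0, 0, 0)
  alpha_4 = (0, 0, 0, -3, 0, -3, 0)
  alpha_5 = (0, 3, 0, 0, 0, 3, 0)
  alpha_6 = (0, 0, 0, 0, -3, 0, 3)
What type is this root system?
Compute the Cartan integers a_ij = 2(alpha_i, alpha_j)/(alpha_j, alpha_j); the resulting 6x6 Cartan matrix is
[[2, 0, 0, 0, -2, 0], [0, 2, -1, 0, 0, -1], [0, -1, 2, -1, 0, 0], [0, 0, -1, 2, -1, 0], [-1, 0, 0, -1, 2, 0], [0, -1, 0, 0, 0, 2]].
The roots have two lengths (squared-length ratio 2:1); the short ones are alpha_{2,3,4,5,6}. The associated Dynkin diagram is a chain of 6 nodes with a double edge at one end; the terminal node there is the unique long simple root (C_6), so the type is C_6 (the algebra sp(12)).

C_6 (sp(12))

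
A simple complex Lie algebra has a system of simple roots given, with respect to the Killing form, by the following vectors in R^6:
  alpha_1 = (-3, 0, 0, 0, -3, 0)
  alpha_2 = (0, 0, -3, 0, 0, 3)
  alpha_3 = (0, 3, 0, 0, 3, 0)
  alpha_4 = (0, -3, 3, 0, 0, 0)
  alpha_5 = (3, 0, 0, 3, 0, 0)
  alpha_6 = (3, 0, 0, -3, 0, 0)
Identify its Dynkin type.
D_6 (so(12))

Compute the Cartan integers a_ij = 2(alpha_i, alpha_j)/(alpha_j, alpha_j); the resulting 6x6 Cartan matrix is
[[2, 0, -1, 0, -1, -1], [0, 2, 0, -1, 0, 0], [-1, 0, 2, -1, 0, 0], [0, -1, -1, 2, 0, 0], [-1, 0, 0, 0, 2, 0], [-1, 0, 0, 0, 0, 2]].
All simple roots have the same length, so the diagram is simply laced. The associated Dynkin diagram is a chain of 4 nodes with a fork of two nodes at one end (D_6), so the type is D_6 (the algebra so(12)).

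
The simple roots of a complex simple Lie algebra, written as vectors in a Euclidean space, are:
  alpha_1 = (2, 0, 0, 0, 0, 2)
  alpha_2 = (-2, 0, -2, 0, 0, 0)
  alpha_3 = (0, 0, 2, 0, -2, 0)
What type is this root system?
Compute the Cartan integers a_ij = 2(alpha_i, alpha_j)/(alpha_j, alpha_j); the resulting 3x3 Cartan matrix is
[[2, -1, 0], [-1, 2, -1], [0, -1, 2]].
All simple roots have the same length, so the diagram is simply laced. The associated Dynkin diagram is a chain of 3 nodes with single edges (A_3), so the type is A_3 (the algebra sl(4)).

A_3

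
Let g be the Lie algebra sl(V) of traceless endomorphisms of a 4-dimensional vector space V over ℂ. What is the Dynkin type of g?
This is sl(4), which has dimension 4^2 - 1 = 15 and rank 4 - 1 = 3 (a Cartan subalgebra is the diagonal traceless matrices). In the classification of classical Lie algebras, the special linear algebra sl(n+1) has type A_n; here n = 3, so the Dynkin diagram is a chain of 3 nodes with single edges (A_3). Hence the type is A_3.

type A_3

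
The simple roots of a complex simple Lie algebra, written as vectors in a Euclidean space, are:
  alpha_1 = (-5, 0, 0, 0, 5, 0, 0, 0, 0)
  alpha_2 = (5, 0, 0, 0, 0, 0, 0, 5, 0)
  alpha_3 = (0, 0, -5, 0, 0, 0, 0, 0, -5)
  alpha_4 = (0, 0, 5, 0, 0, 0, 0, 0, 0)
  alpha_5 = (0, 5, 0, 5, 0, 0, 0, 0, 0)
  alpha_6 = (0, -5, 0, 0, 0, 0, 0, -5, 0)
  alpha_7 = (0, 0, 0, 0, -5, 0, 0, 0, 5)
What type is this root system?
Compute the Cartan integers a_ij = 2(alpha_i, alpha_j)/(alpha_j, alpha_j); the resulting 7x7 Cartan matrix is
[[2, -1, 0, 0, 0, 0, -1], [-1, 2, 0, 0, 0, -1, 0], [0, 0, 2, -2, 0, 0, -1], [0, 0, -1, 2, 0, 0, 0], [0, 0, 0, 0, 2, -1, 0], [0, -1, 0, 0, -1, 2, 0], [-1, 0, -1, 0, 0, 0, 2]].
The roots have two lengths (squared-length ratio 2:1); the short ones are alpha_{4}. The associated Dynkin diagram is a chain of 7 nodes with a double edge at one end; the terminal node there is the unique short simple root (B_7), so the type is B_7 (the algebra so(15)).

B_7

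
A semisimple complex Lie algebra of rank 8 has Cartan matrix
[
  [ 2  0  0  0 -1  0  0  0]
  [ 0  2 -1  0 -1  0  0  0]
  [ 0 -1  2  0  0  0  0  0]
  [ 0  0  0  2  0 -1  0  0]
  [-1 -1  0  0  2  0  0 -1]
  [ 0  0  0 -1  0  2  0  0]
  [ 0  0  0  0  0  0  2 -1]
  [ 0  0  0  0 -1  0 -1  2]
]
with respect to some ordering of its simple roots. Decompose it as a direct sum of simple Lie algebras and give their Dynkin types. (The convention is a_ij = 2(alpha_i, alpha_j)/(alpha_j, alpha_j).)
type A_2 ⊕ type E_6

The diagram associated to this matrix has two connected components: the simple roots {alpha_4, alpha_6} form a chain of 2 nodes with single edges (A_2), and {alpha_1, alpha_2, alpha_3, alpha_5, alpha_7, alpha_8} form a chain of 5 nodes with one extra node attached to the third node from one end (E_6). A semisimple Lie algebra decomposes uniquely as the direct sum of simple ideals, one per connected component of its Dynkin diagram, so g ≅ A_2 ⊕ E_6 (dimension 8 + 78 = 86).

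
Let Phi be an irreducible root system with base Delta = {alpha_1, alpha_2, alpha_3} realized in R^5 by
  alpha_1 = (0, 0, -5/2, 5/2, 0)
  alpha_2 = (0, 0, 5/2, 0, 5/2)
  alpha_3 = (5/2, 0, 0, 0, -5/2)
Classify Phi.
Compute the Cartan integers a_ij = 2(alpha_i, alpha_j)/(alpha_j, alpha_j); the resulting 3x3 Cartan matrix is
[[2, -1, 0], [-1, 2, -1], [0, -1, 2]].
All simple roots have the same length, so the diagram is simply laced. The associated Dynkin diagram is a chain of 3 nodes with single edges (A_3), so the type is A_3 (the algebra sl(4)).

A3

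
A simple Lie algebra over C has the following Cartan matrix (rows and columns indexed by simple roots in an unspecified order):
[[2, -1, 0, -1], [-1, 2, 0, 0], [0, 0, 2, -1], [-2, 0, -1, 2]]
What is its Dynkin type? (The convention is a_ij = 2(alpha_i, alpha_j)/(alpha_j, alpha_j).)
F4

The matrix has rank 4 with 2's on the diagonal. Reading the off-diagonal entries as Dynkin edges (a single edge where a_ij = a_ji = -1; a double or triple edge where a_ij * a_ji = 2 or 3), the diagram is a chain of 4 nodes with a double edge between the middle two (F_4). One simple-root ordering that puts it in standard form is (alpha_3, alpha_4, alpha_1, alpha_2). So the algebra is type F_4.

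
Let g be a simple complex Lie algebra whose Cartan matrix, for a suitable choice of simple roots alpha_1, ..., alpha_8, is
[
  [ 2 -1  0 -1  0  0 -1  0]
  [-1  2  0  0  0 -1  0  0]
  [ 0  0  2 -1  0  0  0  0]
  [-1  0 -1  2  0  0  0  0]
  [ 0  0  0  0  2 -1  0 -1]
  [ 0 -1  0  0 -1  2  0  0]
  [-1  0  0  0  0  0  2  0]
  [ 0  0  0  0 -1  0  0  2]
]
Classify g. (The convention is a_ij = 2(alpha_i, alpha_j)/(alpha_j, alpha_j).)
type E_8

The matrix has rank 8 with 2's on the diagonal. Reading the off-diagonal entries as Dynkin edges (a single edge where a_ij = a_ji = -1; a double or triple edge where a_ij * a_ji = 2 or 3), the diagram is a chain of 7 nodes with one extra node attached to the third node from one end (E_8). One simple-root ordering that puts it in standard form is (alpha_3, alpha_7, alpha_4, alpha_1, alpha_2, alpha_6, alpha_5, alpha_8). So the algebra is type E_8.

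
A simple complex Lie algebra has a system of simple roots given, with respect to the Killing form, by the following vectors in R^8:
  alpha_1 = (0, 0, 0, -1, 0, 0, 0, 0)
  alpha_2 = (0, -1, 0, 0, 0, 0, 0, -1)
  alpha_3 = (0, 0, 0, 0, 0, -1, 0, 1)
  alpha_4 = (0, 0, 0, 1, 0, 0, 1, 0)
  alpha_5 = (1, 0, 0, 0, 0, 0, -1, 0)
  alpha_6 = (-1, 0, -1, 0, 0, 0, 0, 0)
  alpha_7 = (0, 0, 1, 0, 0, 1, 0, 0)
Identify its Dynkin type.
B7

Compute the Cartan integers a_ij = 2(alpha_i, alpha_j)/(alpha_j, alpha_j); the resulting 7x7 Cartan matrix is
[[2, 0, 0, -1, 0, 0, 0], [0, 2, -1, 0, 0, 0, 0], [0, -1, 2, 0, 0, 0, -1], [-2, 0, 0, 2, -1, 0, 0], [0, 0, 0, -1, 2, -1, 0], [0, 0, 0, 0, -1, 2, -1], [0, 0, -1, 0, 0, -1, 2]].
The roots have two lengths (squared-length ratio 2:1); the short ones are alpha_{1}. The associated Dynkin diagram is a chain of 7 nodes with a double edge at one end; the terminal node there is the unique short simple root (B_7), so the type is B_7 (the algebra so(15)).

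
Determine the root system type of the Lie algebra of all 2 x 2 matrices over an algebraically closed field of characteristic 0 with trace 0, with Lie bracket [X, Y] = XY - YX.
This is sl(2), which has dimension 2^2 - 1 = 3 and rank 2 - 1 = 1 (a Cartan subalgebra is the diagonal traceless matrices). In the classification of classical Lie algebras, the special linear algebra sl(n+1) has type A_n; here n = 1, so the Dynkin diagram is a chain of 1 nodes with single edges (A_1). Hence the type is A_1.

A_1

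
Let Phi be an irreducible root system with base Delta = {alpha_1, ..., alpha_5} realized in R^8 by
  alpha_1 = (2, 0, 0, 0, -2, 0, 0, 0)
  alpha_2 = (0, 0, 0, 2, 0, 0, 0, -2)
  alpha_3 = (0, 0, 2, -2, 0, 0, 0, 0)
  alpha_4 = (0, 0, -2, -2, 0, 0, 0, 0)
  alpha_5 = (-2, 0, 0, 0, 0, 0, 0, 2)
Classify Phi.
D5

Compute the Cartan integers a_ij = 2(alpha_i, alpha_j)/(alpha_j, alpha_j); the resulting 5x5 Cartan matrix is
[[2, 0, 0, 0, -1], [0, 2, -1, -1, -1], [0, -1, 2, 0, 0], [0, -1, 0, 2, 0], [-1, -1, 0, 0, 2]].
All simple roots have the same length, so the diagram is simply laced. The associated Dynkin diagram is a chain of 3 nodes with a fork of two nodes at one end (D_5), so the type is D_5 (the algebra so(10)).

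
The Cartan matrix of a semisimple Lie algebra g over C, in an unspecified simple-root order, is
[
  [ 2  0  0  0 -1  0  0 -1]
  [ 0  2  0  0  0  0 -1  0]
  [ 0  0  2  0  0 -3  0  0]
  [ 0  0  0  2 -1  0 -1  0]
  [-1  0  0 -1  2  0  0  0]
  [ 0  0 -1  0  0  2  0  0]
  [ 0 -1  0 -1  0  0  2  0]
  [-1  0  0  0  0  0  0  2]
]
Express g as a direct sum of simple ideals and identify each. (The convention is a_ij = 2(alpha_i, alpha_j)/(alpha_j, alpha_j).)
The diagram associated to this matrix has two connected components: the simple roots {alpha_1, alpha_2, alpha_4, alpha_5, alpha_7, alpha_8} form a chain of 6 nodes with single edges (A_6), and {alpha_3, alpha_6} form two nodes joined by a triple edge (G_2). A semisimple Lie algebra decomposes uniquely as the direct sum of simple ideals, one per connected component of its Dynkin diagram, so g ≅ A_6 ⊕ G_2 (dimension 48 + 14 = 62).

A_6 + G_2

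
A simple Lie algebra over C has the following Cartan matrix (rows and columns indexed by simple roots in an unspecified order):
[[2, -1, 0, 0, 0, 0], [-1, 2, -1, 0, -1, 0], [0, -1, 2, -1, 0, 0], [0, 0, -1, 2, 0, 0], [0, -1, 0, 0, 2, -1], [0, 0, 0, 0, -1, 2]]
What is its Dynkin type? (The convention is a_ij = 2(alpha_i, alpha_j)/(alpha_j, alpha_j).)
E_6

The matrix has rank 6 with 2's on the diagonal. Reading the off-diagonal entries as Dynkin edges (a single edge where a_ij = a_ji = -1; a double or triple edge where a_ij * a_ji = 2 or 3), the diagram is a chain of 5 nodes with one extra node attached to the third node from one end (E_6). One simple-root ordering that puts it in standard form is (alpha_6, alpha_1, alpha_5, alpha_2, alpha_3, alpha_4). So the algebra is type E_6.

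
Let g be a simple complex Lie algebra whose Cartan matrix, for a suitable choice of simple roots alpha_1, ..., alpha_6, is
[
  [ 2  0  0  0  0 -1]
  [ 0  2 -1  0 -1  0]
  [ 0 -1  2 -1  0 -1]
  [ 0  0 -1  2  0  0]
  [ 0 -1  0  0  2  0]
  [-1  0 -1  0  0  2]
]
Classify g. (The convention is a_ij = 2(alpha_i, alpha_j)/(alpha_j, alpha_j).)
type E_6

The matrix has rank 6 with 2's on the diagonal. Reading the off-diagonal entries as Dynkin edges (a single edge where a_ij = a_ji = -1; a double or triple edge where a_ij * a_ji = 2 or 3), the diagram is a chain of 5 nodes with one extra node attached to the third node from one end (E_6). One simple-root ordering that puts it in standard form is (alpha_5, alpha_4, alpha_2, alpha_3, alpha_6, alpha_1). So the algebra is type E_6.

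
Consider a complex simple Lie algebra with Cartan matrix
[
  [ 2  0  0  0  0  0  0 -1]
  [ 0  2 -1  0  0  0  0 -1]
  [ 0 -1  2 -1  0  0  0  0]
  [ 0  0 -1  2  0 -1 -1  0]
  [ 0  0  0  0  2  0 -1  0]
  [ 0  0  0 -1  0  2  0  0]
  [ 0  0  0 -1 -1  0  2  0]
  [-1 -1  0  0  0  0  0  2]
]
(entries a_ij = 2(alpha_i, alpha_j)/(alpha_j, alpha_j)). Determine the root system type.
The matrix has rank 8 with 2's on the diagonal. Reading the off-diagonal entries as Dynkin edges (a single edge where a_ij = a_ji = -1; a double or triple edge where a_ij * a_ji = 2 or 3), the diagram is a chain of 7 nodes with one extra node attached to the third node from one end (E_8). One simple-root ordering that puts it in standard form is (alpha_5, alpha_6, alpha_7, alpha_4, alpha_3, alpha_2, alpha_8, alpha_1). So the algebra is type E_8.

E_8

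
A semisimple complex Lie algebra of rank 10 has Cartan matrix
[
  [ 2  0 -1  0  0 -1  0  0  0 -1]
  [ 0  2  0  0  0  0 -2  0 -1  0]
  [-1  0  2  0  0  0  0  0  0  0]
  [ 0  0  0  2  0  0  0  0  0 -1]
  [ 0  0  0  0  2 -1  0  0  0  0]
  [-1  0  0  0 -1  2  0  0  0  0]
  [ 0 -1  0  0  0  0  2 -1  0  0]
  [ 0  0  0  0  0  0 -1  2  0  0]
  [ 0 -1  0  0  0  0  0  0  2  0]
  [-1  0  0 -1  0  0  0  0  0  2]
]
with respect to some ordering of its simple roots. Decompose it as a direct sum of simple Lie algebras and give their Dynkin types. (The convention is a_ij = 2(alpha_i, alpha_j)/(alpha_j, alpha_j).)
E_6 ⊕ F_4

The diagram associated to this matrix has two connected components: the simple roots {alpha_1, alpha_3, alpha_4, alpha_5, alpha_6, alpha_10} form a chain of 5 nodes with one extra node attached to the third node from one end (E_6), and {alpha_2, alpha_7, alpha_8, alpha_9} form a chain of 4 nodes with a double edge between the middle two (F_4). A semisimple Lie algebra decomposes uniquely as the direct sum of simple ideals, one per connected component of its Dynkin diagram, so g ≅ E_6 ⊕ F_4 (dimension 78 + 52 = 130).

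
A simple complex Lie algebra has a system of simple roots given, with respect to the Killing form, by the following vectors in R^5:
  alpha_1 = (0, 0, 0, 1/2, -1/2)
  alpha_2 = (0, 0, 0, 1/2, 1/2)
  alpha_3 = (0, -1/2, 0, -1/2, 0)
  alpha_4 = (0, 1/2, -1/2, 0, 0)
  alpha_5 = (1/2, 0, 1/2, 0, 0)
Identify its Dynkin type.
D5

Compute the Cartan integers a_ij = 2(alpha_i, alpha_j)/(alpha_j, alpha_j); the resulting 5x5 Cartan matrix is
[[2, 0, -1, 0, 0], [0, 2, -1, 0, 0], [-1, -1, 2, -1, 0], [0, 0, -1, 2, -1], [0, 0, 0, -1, 2]].
All simple roots have the same length, so the diagram is simply laced. The associated Dynkin diagram is a chain of 3 nodes with a fork of two nodes at one end (D_5), so the type is D_5 (the algebra so(10)).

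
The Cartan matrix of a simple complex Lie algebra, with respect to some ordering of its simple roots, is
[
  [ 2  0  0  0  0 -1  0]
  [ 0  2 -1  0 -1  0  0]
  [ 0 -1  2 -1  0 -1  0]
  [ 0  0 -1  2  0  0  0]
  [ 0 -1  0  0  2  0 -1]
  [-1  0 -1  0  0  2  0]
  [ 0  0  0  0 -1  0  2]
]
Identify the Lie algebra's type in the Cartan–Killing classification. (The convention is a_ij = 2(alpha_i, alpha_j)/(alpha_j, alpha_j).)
The matrix has rank 7 with 2's on the diagonal. Reading the off-diagonal entries as Dynkin edges (a single edge where a_ij = a_ji = -1; a double or triple edge where a_ij * a_ji = 2 or 3), the diagram is a chain of 6 nodes with one extra node attached to the third node from one end (E_7). One simple-root ordering that puts it in standard form is (alpha_1, alpha_4, alpha_6, alpha_3, alpha_2, alpha_5, alpha_7). So the algebra is type E_7.

type E_7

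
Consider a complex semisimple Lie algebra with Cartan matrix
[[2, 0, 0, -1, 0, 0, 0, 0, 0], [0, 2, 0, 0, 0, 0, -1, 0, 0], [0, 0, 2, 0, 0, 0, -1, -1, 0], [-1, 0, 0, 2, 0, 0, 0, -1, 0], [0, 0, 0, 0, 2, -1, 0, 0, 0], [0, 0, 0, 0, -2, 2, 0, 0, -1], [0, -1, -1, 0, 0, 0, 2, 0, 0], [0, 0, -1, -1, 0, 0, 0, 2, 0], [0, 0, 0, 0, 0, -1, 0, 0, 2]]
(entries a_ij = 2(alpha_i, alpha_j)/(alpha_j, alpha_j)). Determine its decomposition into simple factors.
The diagram associated to this matrix has two connected components: the simple roots {alpha_1, alpha_2, alpha_3, alpha_4, alpha_7, alpha_8} form a chain of 6 nodes with single edges (A_6), and {alpha_5, alpha_6, alpha_9} form a chain of 3 nodes with a double edge at one end; the terminal node there is the unique short simple root (B_3). A semisimple Lie algebra decomposes uniquely as the direct sum of simple ideals, one per connected component of its Dynkin diagram, so g ≅ A_6 ⊕ B_3 (dimension 48 + 21 = 69).

type A_6 ⊕ type B_3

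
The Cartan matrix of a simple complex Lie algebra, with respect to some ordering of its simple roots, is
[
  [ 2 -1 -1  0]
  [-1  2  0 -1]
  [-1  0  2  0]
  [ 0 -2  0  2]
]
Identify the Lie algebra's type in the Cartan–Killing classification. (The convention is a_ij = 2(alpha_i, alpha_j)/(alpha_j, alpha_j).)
The matrix has rank 4 with 2's on the diagonal. Reading the off-diagonal entries as Dynkin edges (a single edge where a_ij = a_ji = -1; a double or triple edge where a_ij * a_ji = 2 or 3), the diagram is a chain of 4 nodes with a double edge at one end; the terminal node there is the unique long simple root (C_4). One simple-root ordering that puts it in standard form is (alpha_3, alpha_1, alpha_2, alpha_4). So the algebra is type C_4, i.e. sp(8).

type C_4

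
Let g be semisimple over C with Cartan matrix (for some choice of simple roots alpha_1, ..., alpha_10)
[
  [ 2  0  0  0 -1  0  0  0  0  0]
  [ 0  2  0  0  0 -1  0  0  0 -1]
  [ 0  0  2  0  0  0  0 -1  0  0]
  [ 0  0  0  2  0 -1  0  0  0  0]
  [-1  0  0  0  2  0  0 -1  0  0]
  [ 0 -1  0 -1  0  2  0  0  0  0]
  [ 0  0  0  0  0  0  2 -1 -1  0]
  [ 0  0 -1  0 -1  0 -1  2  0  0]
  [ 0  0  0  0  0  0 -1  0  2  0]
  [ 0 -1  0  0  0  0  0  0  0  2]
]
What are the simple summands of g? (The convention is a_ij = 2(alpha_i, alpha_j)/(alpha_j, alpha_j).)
The diagram associated to this matrix has two connected components: the simple roots {alpha_2, alpha_4, alpha_6, alpha_10} form a chain of 4 nodes with single edges (A_4), and {alpha_1, alpha_3, alpha_5, alpha_7, alpha_8, alpha_9} form a chain of 5 nodes with one extra node attached to the third node from one end (E_6). A semisimple Lie algebra decomposes uniquely as the direct sum of simple ideals, one per connected component of its Dynkin diagram, so g ≅ A_4 ⊕ E_6 (dimension 24 + 78 = 102).

A_4 + E_6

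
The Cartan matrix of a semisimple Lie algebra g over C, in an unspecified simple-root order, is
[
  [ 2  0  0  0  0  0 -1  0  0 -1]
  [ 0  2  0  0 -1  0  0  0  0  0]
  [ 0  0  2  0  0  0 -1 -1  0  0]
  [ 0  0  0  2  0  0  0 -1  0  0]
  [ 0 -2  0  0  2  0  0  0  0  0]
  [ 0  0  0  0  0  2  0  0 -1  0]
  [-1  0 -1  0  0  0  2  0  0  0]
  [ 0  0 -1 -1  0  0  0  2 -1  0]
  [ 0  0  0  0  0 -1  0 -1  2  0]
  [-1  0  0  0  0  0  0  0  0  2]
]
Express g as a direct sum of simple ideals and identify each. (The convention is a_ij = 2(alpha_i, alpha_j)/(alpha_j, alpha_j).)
B2 ⊕ E8

The diagram associated to this matrix has two connected components: the simple roots {alpha_2, alpha_5} form a chain of 2 nodes with a double edge at one end; the terminal node there is the unique short simple root (B_2), and {alpha_1, alpha_3, alpha_4, alpha_6, alpha_7, alpha_8, alpha_9, alpha_10} form a chain of 7 nodes with one extra node attached to the third node from one end (E_8). A semisimple Lie algebra decomposes uniquely as the direct sum of simple ideals, one per connected component of its Dynkin diagram, so g ≅ B_2 ⊕ E_8 (dimension 10 + 248 = 258).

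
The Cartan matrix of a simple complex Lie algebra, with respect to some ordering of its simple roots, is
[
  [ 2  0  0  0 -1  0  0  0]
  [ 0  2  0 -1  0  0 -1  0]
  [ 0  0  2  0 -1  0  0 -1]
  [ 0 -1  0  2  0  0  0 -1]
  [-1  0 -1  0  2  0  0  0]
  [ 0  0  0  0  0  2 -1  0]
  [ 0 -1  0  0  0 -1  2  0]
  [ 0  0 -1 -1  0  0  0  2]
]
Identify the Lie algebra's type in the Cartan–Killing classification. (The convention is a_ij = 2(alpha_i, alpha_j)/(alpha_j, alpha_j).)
The matrix has rank 8 with 2's on the diagonal. Reading the off-diagonal entries as Dynkin edges (a single edge where a_ij = a_ji = -1; a double or triple edge where a_ij * a_ji = 2 or 3), the diagram is a chain of 8 nodes with single edges (A_8). One simple-root ordering that puts it in standard form is (alpha_1, alpha_5, alpha_3, alpha_8, alpha_4, alpha_2, alpha_7, alpha_6). So the algebra is type A_8, i.e. sl(9).

A_8 (sl(9))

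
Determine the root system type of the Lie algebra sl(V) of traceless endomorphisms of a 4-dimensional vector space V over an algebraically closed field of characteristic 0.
A_3 (sl(4))

This is sl(4), which has dimension 4^2 - 1 = 15 and rank 4 - 1 = 3 (a Cartan subalgebra is the diagonal traceless matrices). In the classification of classical Lie algebras, the special linear algebra sl(n+1) has type A_n; here n = 3, so the Dynkin diagram is a chain of 3 nodes with single edges (A_3). Hence the type is A_3.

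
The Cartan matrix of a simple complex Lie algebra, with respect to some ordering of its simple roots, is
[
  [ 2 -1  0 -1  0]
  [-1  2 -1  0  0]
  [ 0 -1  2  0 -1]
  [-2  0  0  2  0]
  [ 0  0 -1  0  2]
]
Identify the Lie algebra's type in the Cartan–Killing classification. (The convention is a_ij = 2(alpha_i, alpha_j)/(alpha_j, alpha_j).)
The matrix has rank 5 with 2's on the diagonal. Reading the off-diagonal entries as Dynkin edges (a single edge where a_ij = a_ji = -1; a double or triple edge where a_ij * a_ji = 2 or 3), the diagram is a chain of 5 nodes with a double edge at one end; the terminal node there is the unique long simple root (C_5). One simple-root ordering that puts it in standard form is (alpha_5, alpha_3, alpha_2, alpha_1, alpha_4). So the algebra is type C_5, i.e. sp(10).

type C_5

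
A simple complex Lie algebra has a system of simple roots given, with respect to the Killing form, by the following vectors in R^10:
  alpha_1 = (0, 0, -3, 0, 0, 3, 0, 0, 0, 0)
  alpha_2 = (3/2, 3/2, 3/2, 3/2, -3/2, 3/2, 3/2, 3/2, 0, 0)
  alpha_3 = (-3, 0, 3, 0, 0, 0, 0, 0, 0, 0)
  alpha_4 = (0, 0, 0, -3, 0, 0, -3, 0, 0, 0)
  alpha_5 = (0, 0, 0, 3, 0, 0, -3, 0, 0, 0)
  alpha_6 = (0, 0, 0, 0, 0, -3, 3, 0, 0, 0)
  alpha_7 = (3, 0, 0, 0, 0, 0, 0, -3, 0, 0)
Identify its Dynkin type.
Compute the Cartan integers a_ij = 2(alpha_i, alpha_j)/(alpha_j, alpha_j); the resulting 7x7 Cartan matrix is
[[2, 0, -1, 0, 0, -1, 0], [0, 2, 0, -1, 0, 0, 0], [-1, 0, 2, 0, 0, 0, -1], [0, -1, 0, 2, 0, -1, 0], [0, 0, 0, 0, 2, -1, 0], [-1, 0, 0, -1, -1, 2, 0], [0, 0, -1, 0, 0, 0, 2]].
All simple roots have the same length, so the diagram is simply laced. The associated Dynkin diagram is a chain of 6 nodes with one extra node attached to the third node from one end (E_7), so the type is E_7.

type E_7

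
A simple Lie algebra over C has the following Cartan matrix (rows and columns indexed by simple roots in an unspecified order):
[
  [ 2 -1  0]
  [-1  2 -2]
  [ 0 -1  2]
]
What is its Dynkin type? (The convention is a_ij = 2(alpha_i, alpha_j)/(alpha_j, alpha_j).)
B3

The matrix has rank 3 with 2's on the diagonal. Reading the off-diagonal entries as Dynkin edges (a single edge where a_ij = a_ji = -1; a double or triple edge where a_ij * a_ji = 2 or 3), the diagram is a chain of 3 nodes with a double edge at one end; the terminal node there is the unique short simple root (B_3). One simple-root ordering that puts it in standard form is (alpha_1, alpha_2, alpha_3). So the algebra is type B_3, i.e. so(7).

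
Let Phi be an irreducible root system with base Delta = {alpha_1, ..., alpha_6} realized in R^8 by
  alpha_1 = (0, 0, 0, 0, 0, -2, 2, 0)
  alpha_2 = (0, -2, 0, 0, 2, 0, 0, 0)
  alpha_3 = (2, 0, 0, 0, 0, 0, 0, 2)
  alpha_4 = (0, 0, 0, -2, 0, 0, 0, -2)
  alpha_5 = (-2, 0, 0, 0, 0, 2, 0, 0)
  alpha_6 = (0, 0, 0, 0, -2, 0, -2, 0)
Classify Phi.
Compute the Cartan integers a_ij = 2(alpha_i, alpha_j)/(alpha_j, alpha_j); the resulting 6x6 Cartan matrix is
[[2, 0, 0, 0, -1, -1], [0, 2, 0, 0, 0, -1], [0, 0, 2, -1, -1, 0], [0, 0, -1, 2, 0, 0], [-1, 0, -1, 0, 2, 0], [-1, -1, 0, 0, 0, 2]].
All simple roots have the same length, so the diagram is simply laced. The associated Dynkin diagram is a chain of 6 nodes with single edges (A_6), so the type is A_6 (the algebra sl(7)).

A_6 (sl(7))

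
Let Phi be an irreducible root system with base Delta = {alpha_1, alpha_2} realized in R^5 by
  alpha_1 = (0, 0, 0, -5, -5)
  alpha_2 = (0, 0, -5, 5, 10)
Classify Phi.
Compute the Cartan integers a_ij = 2(alpha_i, alpha_j)/(alpha_j, alpha_j); the resulting 2x2 Cartan matrix is
[[2, -1], [-3, 2]].
The roots have two lengths (squared-length ratio 3:1); the short ones are alpha_{1}. The associated Dynkin diagram is two nodes joined by a triple edge (G_2), so the type is G_2.

G_2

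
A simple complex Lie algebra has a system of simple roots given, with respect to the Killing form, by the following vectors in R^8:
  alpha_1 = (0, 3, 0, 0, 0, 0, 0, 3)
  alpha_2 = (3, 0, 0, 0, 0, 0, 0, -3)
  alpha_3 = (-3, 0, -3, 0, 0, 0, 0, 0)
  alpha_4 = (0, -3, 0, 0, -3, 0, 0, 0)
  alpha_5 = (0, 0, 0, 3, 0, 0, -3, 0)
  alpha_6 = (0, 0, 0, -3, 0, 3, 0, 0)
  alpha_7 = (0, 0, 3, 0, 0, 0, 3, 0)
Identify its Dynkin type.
A_7 (sl(8))

Compute the Cartan integers a_ij = 2(alpha_i, alpha_j)/(alpha_j, alpha_j); the resulting 7x7 Cartan matrix is
[[2, -1, 0, -1, 0, 0, 0], [-1, 2, -1, 0, 0, 0, 0], [0, -1, 2, 0, 0, 0, -1], [-1, 0, 0, 2, 0, 0, 0], [0, 0, 0, 0, 2, -1, -1], [0, 0, 0, 0, -1, 2, 0], [0, 0, -1, 0, -1, 0, 2]].
All simple roots have the same length, so the diagram is simply laced. The associated Dynkin diagram is a chain of 7 nodes with single edges (A_7), so the type is A_7 (the algebra sl(8)).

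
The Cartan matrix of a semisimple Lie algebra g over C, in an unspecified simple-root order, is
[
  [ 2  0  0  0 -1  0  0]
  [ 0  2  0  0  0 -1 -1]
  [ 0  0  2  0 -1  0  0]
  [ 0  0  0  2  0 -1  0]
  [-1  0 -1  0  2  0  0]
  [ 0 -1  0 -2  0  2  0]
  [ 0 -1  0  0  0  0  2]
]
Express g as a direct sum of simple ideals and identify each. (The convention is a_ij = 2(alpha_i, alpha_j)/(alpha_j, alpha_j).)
The diagram associated to this matrix has two connected components: the simple roots {alpha_1, alpha_3, alpha_5} form a chain of 3 nodes with single edges (A_3), and {alpha_2, alpha_4, alpha_6, alpha_7} form a chain of 4 nodes with a double edge at one end; the terminal node there is the unique short simple root (B_4). A semisimple Lie algebra decomposes uniquely as the direct sum of simple ideals, one per connected component of its Dynkin diagram, so g ≅ A_3 ⊕ B_4 (dimension 15 + 36 = 51).

type A_3 + type B_4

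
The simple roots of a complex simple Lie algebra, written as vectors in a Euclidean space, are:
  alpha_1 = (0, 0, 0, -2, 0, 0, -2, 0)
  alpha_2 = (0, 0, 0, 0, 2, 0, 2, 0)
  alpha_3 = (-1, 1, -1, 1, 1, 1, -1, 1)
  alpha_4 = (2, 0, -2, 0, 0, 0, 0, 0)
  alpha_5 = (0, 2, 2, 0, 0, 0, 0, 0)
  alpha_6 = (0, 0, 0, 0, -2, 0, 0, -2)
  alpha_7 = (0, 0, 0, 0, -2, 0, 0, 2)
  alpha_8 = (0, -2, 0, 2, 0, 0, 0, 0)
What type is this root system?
type E_8

Compute the Cartan integers a_ij = 2(alpha_i, alpha_j)/(alpha_j, alpha_j); the resulting 8x8 Cartan matrix is
[[2, -1, 0, 0, 0, 0, 0, -1], [-1, 2, 0, 0, 0, -1, -1, 0], [0, 0, 2, 0, 0, -1, 0, 0], [0, 0, 0, 2, -1, 0, 0, 0], [0, 0, 0, -1, 2, 0, 0, -1], [0, -1, -1, 0, 0, 2, 0, 0], [0, -1, 0, 0, 0, 0, 2, 0], [-1, 0, 0, 0, -1, 0, 0, 2]].
All simple roots have the same length, so the diagram is simply laced. The associated Dynkin diagram is a chain of 7 nodes with one extra node attached to the third node from one end (E_8), so the type is E_8.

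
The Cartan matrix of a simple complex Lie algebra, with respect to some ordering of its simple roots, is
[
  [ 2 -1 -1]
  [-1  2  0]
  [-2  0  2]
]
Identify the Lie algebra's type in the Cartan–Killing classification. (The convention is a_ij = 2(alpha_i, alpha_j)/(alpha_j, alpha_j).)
The matrix has rank 3 with 2's on the diagonal. Reading the off-diagonal entries as Dynkin edges (a single edge where a_ij = a_ji = -1; a double or triple edge where a_ij * a_ji = 2 or 3), the diagram is a chain of 3 nodes with a double edge at one end; the terminal node there is the unique long simple root (C_3). One simple-root ordering that puts it in standard form is (alpha_2, alpha_1, alpha_3). So the algebra is type C_3, i.e. sp(6).

C3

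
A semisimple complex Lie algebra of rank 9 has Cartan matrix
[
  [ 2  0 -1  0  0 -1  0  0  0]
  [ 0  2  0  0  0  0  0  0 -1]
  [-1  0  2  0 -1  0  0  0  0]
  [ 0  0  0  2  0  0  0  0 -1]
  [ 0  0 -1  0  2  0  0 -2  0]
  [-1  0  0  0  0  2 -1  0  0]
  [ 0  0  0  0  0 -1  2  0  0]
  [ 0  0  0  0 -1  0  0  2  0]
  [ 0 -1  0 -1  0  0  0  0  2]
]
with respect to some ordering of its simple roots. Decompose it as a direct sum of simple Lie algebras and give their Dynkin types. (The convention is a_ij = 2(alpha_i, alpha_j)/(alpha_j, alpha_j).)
type A_3 + type B_6

The diagram associated to this matrix has two connected components: the simple roots {alpha_2, alpha_4, alpha_9} form a chain of 3 nodes with single edges (A_3), and {alpha_1, alpha_3, alpha_5, alpha_6, alpha_7, alpha_8} form a chain of 6 nodes with a double edge at one end; the terminal node there is the unique short simple root (B_6). A semisimple Lie algebra decomposes uniquely as the direct sum of simple ideals, one per connected component of its Dynkin diagram, so g ≅ A_3 ⊕ B_6 (dimension 15 + 78 = 93).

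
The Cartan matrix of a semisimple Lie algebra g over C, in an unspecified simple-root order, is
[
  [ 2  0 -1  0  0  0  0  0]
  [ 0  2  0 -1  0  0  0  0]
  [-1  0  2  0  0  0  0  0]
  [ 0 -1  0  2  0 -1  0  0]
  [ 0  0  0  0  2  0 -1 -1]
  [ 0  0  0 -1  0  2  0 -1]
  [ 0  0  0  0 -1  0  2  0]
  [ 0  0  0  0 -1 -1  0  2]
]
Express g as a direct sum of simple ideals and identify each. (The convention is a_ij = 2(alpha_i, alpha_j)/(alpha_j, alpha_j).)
A2 + A6

The diagram associated to this matrix has two connected components: the simple roots {alpha_1, alpha_3} form a chain of 2 nodes with single edges (A_2), and {alpha_2, alpha_4, alpha_5, alpha_6, alpha_7, alpha_8} form a chain of 6 nodes with single edges (A_6). A semisimple Lie algebra decomposes uniquely as the direct sum of simple ideals, one per connected component of its Dynkin diagram, so g ≅ A_2 ⊕ A_6 (dimension 8 + 48 = 56).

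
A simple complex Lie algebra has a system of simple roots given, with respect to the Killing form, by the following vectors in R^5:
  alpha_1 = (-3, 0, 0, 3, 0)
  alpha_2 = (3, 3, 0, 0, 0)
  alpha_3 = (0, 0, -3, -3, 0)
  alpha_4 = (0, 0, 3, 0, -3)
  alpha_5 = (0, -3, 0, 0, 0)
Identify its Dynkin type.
B_5

Compute the Cartan integers a_ij = 2(alpha_i, alpha_j)/(alpha_j, alpha_j); the resulting 5x5 Cartan matrix is
[[2, -1, -1, 0, 0], [-1, 2, 0, 0, -2], [-1, 0, 2, -1, 0], [0, 0, -1, 2, 0], [0, -1, 0, 0, 2]].
The roots have two lengths (squared-length ratio 2:1); the short ones are alpha_{5}. The associated Dynkin diagram is a chain of 5 nodes with a double edge at one end; the terminal node there is the unique short simple root (B_5), so the type is B_5 (the algebra so(11)).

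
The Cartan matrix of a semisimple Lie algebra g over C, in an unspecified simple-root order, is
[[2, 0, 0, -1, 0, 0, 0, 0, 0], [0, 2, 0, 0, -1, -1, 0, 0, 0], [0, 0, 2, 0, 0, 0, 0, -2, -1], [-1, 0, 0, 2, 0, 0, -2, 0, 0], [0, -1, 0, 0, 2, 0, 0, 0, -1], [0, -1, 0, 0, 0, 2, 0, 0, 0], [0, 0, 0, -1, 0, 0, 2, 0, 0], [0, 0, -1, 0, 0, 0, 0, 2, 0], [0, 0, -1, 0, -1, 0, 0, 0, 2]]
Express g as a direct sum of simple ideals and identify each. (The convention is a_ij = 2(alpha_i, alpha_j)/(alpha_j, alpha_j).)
The diagram associated to this matrix has two connected components: the simple roots {alpha_1, alpha_4, alpha_7} form a chain of 3 nodes with a double edge at one end; the terminal node there is the unique short simple root (B_3), and {alpha_2, alpha_3, alpha_5, alpha_6, alpha_8, alpha_9} form a chain of 6 nodes with a double edge at one end; the terminal node there is the unique short simple root (B_6). A semisimple Lie algebra decomposes uniquely as the direct sum of simple ideals, one per connected component of its Dynkin diagram, so g ≅ B_3 ⊕ B_6 (dimension 21 + 78 = 99).

B3 ⊕ B6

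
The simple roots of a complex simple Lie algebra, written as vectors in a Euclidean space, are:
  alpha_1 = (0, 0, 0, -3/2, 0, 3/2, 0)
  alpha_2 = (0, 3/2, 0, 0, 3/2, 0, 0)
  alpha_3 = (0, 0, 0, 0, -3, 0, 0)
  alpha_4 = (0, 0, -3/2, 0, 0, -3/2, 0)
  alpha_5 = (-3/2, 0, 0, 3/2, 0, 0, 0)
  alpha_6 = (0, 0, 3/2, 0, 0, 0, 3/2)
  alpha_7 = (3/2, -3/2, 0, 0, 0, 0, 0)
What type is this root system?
Compute the Cartan integers a_ij = 2(alpha_i, alpha_j)/(alpha_j, alpha_j); the resulting 7x7 Cartan matrix is
[[2, 0, 0, -1, -1, 0, 0], [0, 2, -1, 0, 0, 0, -1], [0, -2, 2, 0, 0, 0, 0], [-1, 0, 0, 2, 0, -1, 0], [-1, 0, 0, 0, 2, 0, -1], [0, 0, 0, -1, 0, 2, 0], [0, -1, 0, 0, -1, 0, 2]].
The roots have two lengths (squared-length ratio 2:1); the short ones are alpha_{1,2,4,5,6,7}. The associated Dynkin diagram is a chain of 7 nodes with a double edge at one end; the terminal node there is the unique long simple root (C_7), so the type is C_7 (the algebra sp(14)).

C7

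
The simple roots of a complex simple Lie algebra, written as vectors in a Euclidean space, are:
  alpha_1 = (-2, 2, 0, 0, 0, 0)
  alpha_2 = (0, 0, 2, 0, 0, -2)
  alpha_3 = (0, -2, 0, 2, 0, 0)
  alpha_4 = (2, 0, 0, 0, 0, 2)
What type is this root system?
A_4

Compute the Cartan integers a_ij = 2(alpha_i, alpha_j)/(alpha_j, alpha_j); the resulting 4x4 Cartan matrix is
[[2, 0, -1, -1], [0, 2, 0, -1], [-1, 0, 2, 0], [-1, -1, 0, 2]].
All simple roots have the same length, so the diagram is simply laced. The associated Dynkin diagram is a chain of 4 nodes with single edges (A_4), so the type is A_4 (the algebra sl(5)).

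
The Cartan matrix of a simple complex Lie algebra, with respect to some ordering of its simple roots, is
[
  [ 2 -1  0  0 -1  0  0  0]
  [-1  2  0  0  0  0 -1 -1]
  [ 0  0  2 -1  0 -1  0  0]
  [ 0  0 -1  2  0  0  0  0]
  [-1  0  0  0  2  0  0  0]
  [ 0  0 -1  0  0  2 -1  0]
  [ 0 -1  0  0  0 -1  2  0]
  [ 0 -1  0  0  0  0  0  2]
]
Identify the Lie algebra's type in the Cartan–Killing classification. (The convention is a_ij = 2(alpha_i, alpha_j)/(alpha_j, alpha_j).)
type E_8

The matrix has rank 8 with 2's on the diagonal. Reading the off-diagonal entries as Dynkin edges (a single edge where a_ij = a_ji = -1; a double or triple edge where a_ij * a_ji = 2 or 3), the diagram is a chain of 7 nodes with one extra node attached to the third node from one end (E_8). One simple-root ordering that puts it in standard form is (alpha_5, alpha_8, alpha_1, alpha_2, alpha_7, alpha_6, alpha_3, alpha_4). So the algebra is type E_8.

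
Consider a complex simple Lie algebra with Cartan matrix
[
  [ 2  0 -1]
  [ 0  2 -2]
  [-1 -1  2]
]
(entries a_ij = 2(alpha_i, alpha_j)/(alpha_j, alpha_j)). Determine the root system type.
C_3 (sp(6))

The matrix has rank 3 with 2's on the diagonal. Reading the off-diagonal entries as Dynkin edges (a single edge where a_ij = a_ji = -1; a double or triple edge where a_ij * a_ji = 2 or 3), the diagram is a chain of 3 nodes with a double edge at one end; the terminal node there is the unique long simple root (C_3). One simple-root ordering that puts it in standard form is (alpha_1, alpha_3, alpha_2). So the algebra is type C_3, i.e. sp(6).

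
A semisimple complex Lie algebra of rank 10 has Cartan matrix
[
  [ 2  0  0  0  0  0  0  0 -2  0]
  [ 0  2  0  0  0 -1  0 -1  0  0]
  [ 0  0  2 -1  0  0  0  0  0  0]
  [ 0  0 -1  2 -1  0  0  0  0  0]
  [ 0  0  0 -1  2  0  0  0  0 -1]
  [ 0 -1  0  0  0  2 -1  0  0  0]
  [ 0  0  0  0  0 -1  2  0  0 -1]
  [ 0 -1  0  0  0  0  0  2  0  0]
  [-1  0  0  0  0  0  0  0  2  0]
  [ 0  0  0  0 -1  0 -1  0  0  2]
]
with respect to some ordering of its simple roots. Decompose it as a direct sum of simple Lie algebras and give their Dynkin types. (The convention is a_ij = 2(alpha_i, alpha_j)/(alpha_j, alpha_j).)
A_8 (sl(9)) + B_2 (so(5))

The diagram associated to this matrix has two connected components: the simple roots {alpha_2, alpha_3, alpha_4, alpha_5, alpha_6, alpha_7, alpha_8, alpha_10} form a chain of 8 nodes with single edges (A_8), and {alpha_1, alpha_9} form a chain of 2 nodes with a double edge at one end; the terminal node there is the unique short simple root (B_2). A semisimple Lie algebra decomposes uniquely as the direct sum of simple ideals, one per connected component of its Dynkin diagram, so g ≅ A_8 ⊕ B_2 (dimension 80 + 10 = 90).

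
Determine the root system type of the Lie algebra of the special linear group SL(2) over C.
type A_1

This is sl(2), which has dimension 2^2 - 1 = 3 and rank 2 - 1 = 1 (a Cartan subalgebra is the diagonal traceless matrices). In the classification of classical Lie algebras, the special linear algebra sl(n+1) has type A_n; here n = 1, so the Dynkin diagram is a chain of 1 nodes with single edges (A_1). Hence the type is A_1.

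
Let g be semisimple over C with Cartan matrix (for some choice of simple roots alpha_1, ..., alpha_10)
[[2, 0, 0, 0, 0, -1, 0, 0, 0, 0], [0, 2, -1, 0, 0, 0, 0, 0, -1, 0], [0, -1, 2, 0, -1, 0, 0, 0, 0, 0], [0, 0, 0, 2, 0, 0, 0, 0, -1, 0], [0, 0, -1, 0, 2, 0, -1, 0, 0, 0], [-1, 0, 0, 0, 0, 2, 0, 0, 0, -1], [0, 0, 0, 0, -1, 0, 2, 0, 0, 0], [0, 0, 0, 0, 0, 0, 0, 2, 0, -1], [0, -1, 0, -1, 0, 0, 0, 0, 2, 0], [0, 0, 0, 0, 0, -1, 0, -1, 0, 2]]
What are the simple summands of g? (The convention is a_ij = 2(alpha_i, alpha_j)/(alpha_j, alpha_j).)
The diagram associated to this matrix has two connected components: the simple roots {alpha_1, alpha_6, alpha_8, alpha_10} form a chain of 4 nodes with single edges (A_4), and {alpha_2, alpha_3, alpha_4, alpha_5, alpha_7, alpha_9} form a chain of 6 nodes with single edges (A_6). A semisimple Lie algebra decomposes uniquely as the direct sum of simple ideals, one per connected component of its Dynkin diagram, so g ≅ A_4 ⊕ A_6 (dimension 24 + 48 = 72).

type A_4 ⊕ type A_6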